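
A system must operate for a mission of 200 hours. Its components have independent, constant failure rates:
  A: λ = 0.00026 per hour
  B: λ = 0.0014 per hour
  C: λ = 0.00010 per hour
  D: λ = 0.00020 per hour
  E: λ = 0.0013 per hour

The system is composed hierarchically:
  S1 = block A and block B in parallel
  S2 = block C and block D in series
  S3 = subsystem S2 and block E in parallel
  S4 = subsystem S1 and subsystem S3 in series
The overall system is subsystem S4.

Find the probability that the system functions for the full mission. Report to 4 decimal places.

0.9745

R(A) = exp(−0.00026 × 200) = 0.949329
R(B) = exp(−0.0014 × 200) = 0.755784
R(C) = exp(−0.00010 × 200) = 0.980199
R(D) = exp(−0.00020 × 200) = 0.960789
R(E) = exp(−0.0013 × 200) = 0.771052
Parallel (A and B): 1 − (1 − 0.949329)(1 − 0.755784) = 0.987625
Series (C and D): 0.980199 × 0.960789 = 0.941764
Parallel ([0.941764] and E): 1 − (1 − 0.941764)(1 − 0.771052) = 0.986667
Series ([0.987625] and [0.986667]): 0.987625 × 0.986667 = 0.9745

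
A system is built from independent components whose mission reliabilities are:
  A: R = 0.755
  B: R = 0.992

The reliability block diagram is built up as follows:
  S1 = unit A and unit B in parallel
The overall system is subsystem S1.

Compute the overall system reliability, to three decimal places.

Parallel (A and B): 1 − (1 − 0.75500)(1 − 0.99200) = 0.998

0.998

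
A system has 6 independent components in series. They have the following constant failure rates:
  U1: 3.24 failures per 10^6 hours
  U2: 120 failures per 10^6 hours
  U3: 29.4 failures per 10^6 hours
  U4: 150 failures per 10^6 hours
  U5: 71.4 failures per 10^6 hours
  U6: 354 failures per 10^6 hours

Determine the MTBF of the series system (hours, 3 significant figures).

1370

Series of exponential components: λ_sys = Σ λ_i
λ_sys = 0.00000324 + 0.000120 + 0.0000294 + 0.000150 + 0.0000714 + 0.000354 = 7.2804e-04 /h
MTBF = 1 / λ_sys = 1370 h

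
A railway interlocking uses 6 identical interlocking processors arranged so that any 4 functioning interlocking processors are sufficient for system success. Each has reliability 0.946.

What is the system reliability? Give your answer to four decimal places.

R = Σ_{i=4}^{6} C(6,i) p^i (1−p)^{6−i} with p = 0.946
C(6,4)·0.946^4·0.054^2 = 0.035030
C(6,5)·0.946^5·0.054^1 = 0.245471
C(6,6)·0.946^6·0.054^0 = 0.716716
Sum = 0.9972

0.9972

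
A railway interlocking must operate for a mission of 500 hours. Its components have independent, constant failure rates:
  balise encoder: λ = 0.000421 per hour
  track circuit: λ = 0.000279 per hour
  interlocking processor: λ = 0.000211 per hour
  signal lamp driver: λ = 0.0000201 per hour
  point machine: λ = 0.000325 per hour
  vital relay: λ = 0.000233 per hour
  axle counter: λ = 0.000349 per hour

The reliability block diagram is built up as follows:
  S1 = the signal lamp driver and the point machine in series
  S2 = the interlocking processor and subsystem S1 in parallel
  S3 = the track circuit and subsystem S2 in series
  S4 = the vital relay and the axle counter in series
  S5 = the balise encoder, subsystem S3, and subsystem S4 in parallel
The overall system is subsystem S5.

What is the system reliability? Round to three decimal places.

R(balise encoder) = exp(−0.000421 × 500) = 0.81018
R(track circuit) = exp(−0.000279 × 500) = 0.86979
R(interlocking processor) = exp(−0.000211 × 500) = 0.89987
R(signal lamp driver) = exp(−0.0000201 × 500) = 0.99000
R(point machine) = exp(−0.000325 × 500) = 0.85002
R(vital relay) = exp(−0.000233 × 500) = 0.89003
R(axle counter) = exp(−0.000349 × 500) = 0.83988
Series (signal lamp driver and point machine): 0.99000 × 0.85002 = 0.84152
Parallel (interlocking processor and [0.84152]): 1 − (1 − 0.89987)(1 − 0.84152) = 0.98413
Series (track circuit and [0.98413]): 0.86979 × 0.98413 = 0.85599
Series (vital relay and axle counter): 0.89003 × 0.83988 = 0.74752
Parallel (balise encoder, [0.85599], and [0.74752]): 1 − (1 − 0.81018)(1 − 0.85599)(1 − 0.74752) = 0.993

0.993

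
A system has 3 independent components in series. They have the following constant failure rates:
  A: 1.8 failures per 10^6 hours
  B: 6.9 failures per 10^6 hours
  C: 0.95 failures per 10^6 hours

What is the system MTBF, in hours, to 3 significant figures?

Series of exponential components: λ_sys = Σ λ_i
λ_sys = 0.0000018 + 0.0000069 + 0.00000095 = 9.6500e-06 /h
MTBF = 1 / λ_sys = 104000 h

104000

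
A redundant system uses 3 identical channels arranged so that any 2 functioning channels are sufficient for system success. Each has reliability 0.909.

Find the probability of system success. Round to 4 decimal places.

R = Σ_{i=2}^{3} C(3,i) p^i (1−p)^{3−i} with p = 0.909
C(3,2)·0.909^2·0.091^1 = 0.225575
C(3,3)·0.909^3·0.091^0 = 0.751089
Sum = 0.9767

0.9767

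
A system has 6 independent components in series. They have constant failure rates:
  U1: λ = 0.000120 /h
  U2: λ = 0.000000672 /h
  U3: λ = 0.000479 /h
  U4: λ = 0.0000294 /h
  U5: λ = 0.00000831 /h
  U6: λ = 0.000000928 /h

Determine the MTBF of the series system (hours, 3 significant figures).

1570

Series of exponential components: λ_sys = Σ λ_i
λ_sys = 0.000120 + 0.000000672 + 0.000479 + 0.0000294 + 0.00000831 + 0.000000928 = 6.3831e-04 /h
MTBF = 1 / λ_sys = 1570 h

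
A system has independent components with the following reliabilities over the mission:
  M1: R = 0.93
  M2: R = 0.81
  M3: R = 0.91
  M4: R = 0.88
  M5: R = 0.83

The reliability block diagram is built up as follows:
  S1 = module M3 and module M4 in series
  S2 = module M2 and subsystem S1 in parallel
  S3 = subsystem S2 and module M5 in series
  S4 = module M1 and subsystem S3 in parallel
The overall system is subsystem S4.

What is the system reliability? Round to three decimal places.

0.986

Series (M3 and M4): 0.91000 × 0.88000 = 0.80080
Parallel (M2 and [0.80080]): 1 − (1 − 0.81000)(1 − 0.80080) = 0.96215
Series ([0.96215] and M5): 0.96215 × 0.83000 = 0.79858
Parallel (M1 and [0.79858]): 1 − (1 − 0.93000)(1 − 0.79858) = 0.986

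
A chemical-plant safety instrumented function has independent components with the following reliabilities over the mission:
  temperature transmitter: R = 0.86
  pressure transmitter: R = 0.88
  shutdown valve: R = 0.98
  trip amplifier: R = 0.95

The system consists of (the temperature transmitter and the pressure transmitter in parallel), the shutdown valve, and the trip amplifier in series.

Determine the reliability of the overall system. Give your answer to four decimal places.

0.9154

Parallel (temperature transmitter and pressure transmitter): 1 − (1 − 0.860000)(1 − 0.880000) = 0.983200
Series ([0.983200], shutdown valve, and trip amplifier): 0.983200 × 0.980000 × 0.950000 = 0.9154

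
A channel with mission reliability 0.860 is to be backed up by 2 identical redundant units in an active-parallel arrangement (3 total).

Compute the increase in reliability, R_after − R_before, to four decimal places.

R_before = 0.860
R_after = 1 − (1 − 0.860)^3 = 0.9973
ΔR = 0.9973 − 0.860 = 0.1373

0.1373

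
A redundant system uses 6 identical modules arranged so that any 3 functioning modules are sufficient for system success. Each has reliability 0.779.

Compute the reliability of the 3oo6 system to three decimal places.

0.976

R = Σ_{i=3}^{6} C(6,i) p^i (1−p)^{6−i} with p = 0.779
C(6,3)·0.779^3·0.221^3 = 0.10205
C(6,4)·0.779^4·0.221^2 = 0.26979
C(6,5)·0.779^5·0.221^1 = 0.38039
C(6,6)·0.779^6·0.221^0 = 0.22347
Sum = 0.976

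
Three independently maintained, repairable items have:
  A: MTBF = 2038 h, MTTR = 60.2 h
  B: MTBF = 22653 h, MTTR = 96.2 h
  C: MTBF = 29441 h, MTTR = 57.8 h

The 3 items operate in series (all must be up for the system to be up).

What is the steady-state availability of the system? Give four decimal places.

A(A) = MTBF/(MTBF+MTTR) = 2038/(2038+60.2) = 0.971309
A(B) = MTBF/(MTBF+MTTR) = 22653/(22653+96.2) = 0.995771
A(C) = MTBF/(MTBF+MTTR) = 29441/(29441+57.8) = 0.998041
Series availability: 0.971309 × 0.995771 × 0.998041 = 0.9653

0.9653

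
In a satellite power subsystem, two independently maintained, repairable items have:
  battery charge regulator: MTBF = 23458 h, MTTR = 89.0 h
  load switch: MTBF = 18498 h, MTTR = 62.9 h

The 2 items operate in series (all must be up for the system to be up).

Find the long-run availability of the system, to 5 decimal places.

0.99284

A(battery charge regulator) = MTBF/(MTBF+MTTR) = 23458/(23458+89.0) = 0.996220
A(load switch) = MTBF/(MTBF+MTTR) = 18498/(18498+62.9) = 0.996611
Series availability: 0.996220 × 0.996611 = 0.99284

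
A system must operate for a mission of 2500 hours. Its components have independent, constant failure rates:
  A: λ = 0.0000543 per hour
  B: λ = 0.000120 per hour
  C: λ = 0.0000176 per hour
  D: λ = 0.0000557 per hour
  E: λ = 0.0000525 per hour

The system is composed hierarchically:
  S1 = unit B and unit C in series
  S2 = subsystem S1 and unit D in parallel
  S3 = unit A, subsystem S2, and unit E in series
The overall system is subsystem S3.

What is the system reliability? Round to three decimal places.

R(A) = exp(−0.0000543 × 2500) = 0.87306
R(B) = exp(−0.000120 × 2500) = 0.74082
R(C) = exp(−0.0000176 × 2500) = 0.95695
R(D) = exp(−0.0000557 × 2500) = 0.87001
R(E) = exp(−0.0000525 × 2500) = 0.87700
Series (B and C): 0.74082 × 0.95695 = 0.70893
Parallel ([0.70893] and D): 1 − (1 − 0.70893)(1 − 0.87001) = 0.96216
Series (A, [0.96216], and E): 0.87306 × 0.96216 × 0.87700 = 0.737

0.737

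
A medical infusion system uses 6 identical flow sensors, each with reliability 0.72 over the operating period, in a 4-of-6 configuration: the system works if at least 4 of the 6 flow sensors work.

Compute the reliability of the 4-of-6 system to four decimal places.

R = Σ_{i=4}^{6} C(6,i) p^i (1−p)^{6−i} with p = 0.72
C(6,4)·0.72^4·0.28^2 = 0.316037
C(6,5)·0.72^5·0.28^1 = 0.325066
C(6,6)·0.72^6·0.28^0 = 0.139314
Sum = 0.7804

0.7804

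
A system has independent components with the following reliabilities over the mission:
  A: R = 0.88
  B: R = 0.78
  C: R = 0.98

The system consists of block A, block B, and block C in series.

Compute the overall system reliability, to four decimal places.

0.6727

Series (A, B, and C): 0.880000 × 0.780000 × 0.980000 = 0.6727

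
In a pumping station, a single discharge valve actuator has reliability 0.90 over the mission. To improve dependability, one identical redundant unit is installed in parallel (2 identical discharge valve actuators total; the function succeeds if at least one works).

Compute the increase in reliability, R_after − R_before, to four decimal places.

R_before = 0.90
R_after = 1 − (1 − 0.90)^2 = 0.9900
ΔR = 0.9900 − 0.90 = 0.0900

0.0900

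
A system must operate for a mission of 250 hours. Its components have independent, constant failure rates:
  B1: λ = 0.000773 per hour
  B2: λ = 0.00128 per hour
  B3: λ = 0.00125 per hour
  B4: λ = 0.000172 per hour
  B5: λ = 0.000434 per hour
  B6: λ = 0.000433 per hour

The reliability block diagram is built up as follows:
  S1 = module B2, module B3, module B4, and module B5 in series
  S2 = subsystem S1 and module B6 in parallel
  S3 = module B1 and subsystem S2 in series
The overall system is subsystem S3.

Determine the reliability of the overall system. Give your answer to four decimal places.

0.7783

R(B1) = exp(−0.000773 × 250) = 0.824276
R(B2) = exp(−0.00128 × 250) = 0.726149
R(B3) = exp(−0.00125 × 250) = 0.731616
R(B4) = exp(−0.000172 × 250) = 0.957911
R(B5) = exp(−0.000434 × 250) = 0.897179
R(B6) = exp(−0.000433 × 250) = 0.897403
Series (B2, B3, B4, and B5): 0.726149 × 0.731616 × 0.957911 × 0.897179 = 0.456576
Parallel ([0.456576] and B6): 1 − (1 − 0.456576)(1 − 0.897403) = 0.944246
Series (B1 and [0.944246]): 0.824276 × 0.944246 = 0.7783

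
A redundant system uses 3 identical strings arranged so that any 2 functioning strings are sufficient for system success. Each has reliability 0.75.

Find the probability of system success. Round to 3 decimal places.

0.844

R = Σ_{i=2}^{3} C(3,i) p^i (1−p)^{3−i} with p = 0.75
C(3,2)·0.75^2·0.25^1 = 0.42188
C(3,3)·0.75^3·0.25^0 = 0.42188
Sum = 0.844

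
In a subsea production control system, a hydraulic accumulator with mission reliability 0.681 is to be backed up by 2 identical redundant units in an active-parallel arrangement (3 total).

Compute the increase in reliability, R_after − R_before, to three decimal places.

0.287

R_before = 0.681
R_after = 1 − (1 − 0.681)^3 = 0.968
ΔR = 0.968 − 0.681 = 0.287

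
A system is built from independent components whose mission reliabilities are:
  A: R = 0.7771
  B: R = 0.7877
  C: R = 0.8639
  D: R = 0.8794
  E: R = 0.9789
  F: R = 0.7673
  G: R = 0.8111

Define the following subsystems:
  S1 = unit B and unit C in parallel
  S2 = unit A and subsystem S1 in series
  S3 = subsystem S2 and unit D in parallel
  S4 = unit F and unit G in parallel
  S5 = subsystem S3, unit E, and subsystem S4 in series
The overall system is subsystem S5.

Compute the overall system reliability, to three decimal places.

Parallel (B and C): 1 − (1 − 0.78770)(1 − 0.86390) = 0.97111
Series (A and [0.97111]): 0.77710 × 0.97111 = 0.75465
Parallel ([0.75465] and D): 1 − (1 − 0.75465)(1 − 0.87940) = 0.97041
Parallel (F and G): 1 − (1 − 0.76730)(1 − 0.81110) = 0.95604
Series ([0.97041], E, and [0.95604]): 0.97041 × 0.97890 × 0.95604 = 0.908

0.908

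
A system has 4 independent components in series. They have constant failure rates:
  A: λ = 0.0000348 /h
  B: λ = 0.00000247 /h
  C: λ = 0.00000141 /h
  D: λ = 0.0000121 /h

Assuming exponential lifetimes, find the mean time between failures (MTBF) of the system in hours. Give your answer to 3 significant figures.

19700

Series of exponential components: λ_sys = Σ λ_i
λ_sys = 0.0000348 + 0.00000247 + 0.00000141 + 0.0000121 = 5.0780e-05 /h
MTBF = 1 / λ_sys = 19700 h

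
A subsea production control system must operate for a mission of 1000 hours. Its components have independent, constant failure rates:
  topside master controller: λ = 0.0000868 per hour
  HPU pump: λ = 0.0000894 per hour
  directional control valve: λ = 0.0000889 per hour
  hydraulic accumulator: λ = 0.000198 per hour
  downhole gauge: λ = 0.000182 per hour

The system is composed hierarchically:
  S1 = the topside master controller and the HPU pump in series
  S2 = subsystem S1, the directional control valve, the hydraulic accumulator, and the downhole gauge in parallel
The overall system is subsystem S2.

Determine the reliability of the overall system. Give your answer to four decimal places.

R(topside master controller) = exp(−0.0000868 × 1000) = 0.916860
R(HPU pump) = exp(−0.0000894 × 1000) = 0.914480
R(directional control valve) = exp(−0.0000889 × 1000) = 0.914937
R(hydraulic accumulator) = exp(−0.000198 × 1000) = 0.820370
R(downhole gauge) = exp(−0.000182 × 1000) = 0.833601
Series (topside master controller and HPU pump): 0.916860 × 0.914480 = 0.838450
Parallel ([0.838450], directional control valve, hydraulic accumulator, and downhole gauge): 1 − (1 − 0.838450)(1 − 0.914937)(1 − 0.820370)(1 − 0.833601) = 0.9996

0.9996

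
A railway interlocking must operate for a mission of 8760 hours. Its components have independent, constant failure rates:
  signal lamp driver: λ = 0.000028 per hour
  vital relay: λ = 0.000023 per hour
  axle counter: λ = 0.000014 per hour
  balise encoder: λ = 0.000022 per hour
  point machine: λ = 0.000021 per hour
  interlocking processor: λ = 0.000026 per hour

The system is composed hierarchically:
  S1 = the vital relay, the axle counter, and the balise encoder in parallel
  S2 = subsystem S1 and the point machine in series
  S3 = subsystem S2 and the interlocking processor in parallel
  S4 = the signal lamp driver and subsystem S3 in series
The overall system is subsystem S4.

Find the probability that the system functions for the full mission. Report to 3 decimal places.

R(signal lamp driver) = exp(−0.000028 × 8760) = 0.78249
R(vital relay) = exp(−0.000023 × 8760) = 0.81752
R(axle counter) = exp(−0.000014 × 8760) = 0.88458
R(balise encoder) = exp(−0.000022 × 8760) = 0.82471
R(point machine) = exp(−0.000021 × 8760) = 0.83197
R(interlocking processor) = exp(−0.000026 × 8760) = 0.79632
Parallel (vital relay, axle counter, and balise encoder): 1 − (1 − 0.81752)(1 − 0.88458)(1 − 0.82471) = 0.99631
Series ([0.99631] and point machine): 0.99631 × 0.83197 = 0.82890
Parallel ([0.82890] and interlocking processor): 1 − (1 − 0.82890)(1 − 0.79632) = 0.96515
Series (signal lamp driver and [0.96515]): 0.78249 × 0.96515 = 0.755

0.755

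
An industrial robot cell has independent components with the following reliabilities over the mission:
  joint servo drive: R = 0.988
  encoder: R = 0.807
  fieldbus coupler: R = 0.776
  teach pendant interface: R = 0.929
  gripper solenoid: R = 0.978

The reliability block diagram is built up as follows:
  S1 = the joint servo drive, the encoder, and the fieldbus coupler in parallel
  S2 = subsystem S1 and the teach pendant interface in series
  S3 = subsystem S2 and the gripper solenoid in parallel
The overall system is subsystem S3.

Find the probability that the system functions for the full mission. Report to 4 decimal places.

0.9984

Parallel (joint servo drive, encoder, and fieldbus coupler): 1 − (1 − 0.988000)(1 − 0.807000)(1 − 0.776000) = 0.999481
Series ([0.999481] and teach pendant interface): 0.999481 × 0.929000 = 0.928518
Parallel ([0.928518] and gripper solenoid): 1 − (1 − 0.928518)(1 − 0.978000) = 0.9984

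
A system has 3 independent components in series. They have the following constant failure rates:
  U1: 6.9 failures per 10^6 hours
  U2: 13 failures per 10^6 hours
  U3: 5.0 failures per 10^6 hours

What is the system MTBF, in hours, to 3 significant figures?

Series of exponential components: λ_sys = Σ λ_i
λ_sys = 0.0000069 + 0.000013 + 0.0000050 = 2.4900e-05 /h
MTBF = 1 / λ_sys = 40200 h

40200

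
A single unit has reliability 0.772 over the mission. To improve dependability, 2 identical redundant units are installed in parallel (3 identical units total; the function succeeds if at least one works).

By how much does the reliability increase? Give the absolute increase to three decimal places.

0.216

R_before = 0.772
R_after = 1 − (1 − 0.772)^3 = 0.988
ΔR = 0.988 − 0.772 = 0.216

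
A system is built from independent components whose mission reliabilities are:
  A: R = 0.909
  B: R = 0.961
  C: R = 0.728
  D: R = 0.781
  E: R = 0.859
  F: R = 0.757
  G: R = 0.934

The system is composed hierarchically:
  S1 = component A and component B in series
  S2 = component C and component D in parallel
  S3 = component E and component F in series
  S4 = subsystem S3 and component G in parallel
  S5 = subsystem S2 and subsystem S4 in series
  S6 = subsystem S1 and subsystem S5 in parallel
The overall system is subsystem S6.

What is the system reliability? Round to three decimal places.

Series (A and B): 0.90900 × 0.96100 = 0.87355
Parallel (C and D): 1 − (1 − 0.72800)(1 − 0.78100) = 0.94043
Series (E and F): 0.85900 × 0.75700 = 0.65026
Parallel ([0.65026] and G): 1 − (1 − 0.65026)(1 − 0.93400) = 0.97692
Series ([0.94043] and [0.97692]): 0.94043 × 0.97692 = 0.91872
Parallel ([0.87355] and [0.91872]): 1 − (1 − 0.87355)(1 − 0.91872) = 0.990

0.990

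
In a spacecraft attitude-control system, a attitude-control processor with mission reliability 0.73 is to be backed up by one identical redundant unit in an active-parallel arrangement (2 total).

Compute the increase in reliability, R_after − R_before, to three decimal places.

R_before = 0.73
R_after = 1 − (1 − 0.73)^2 = 0.927
ΔR = 0.927 − 0.73 = 0.197

0.197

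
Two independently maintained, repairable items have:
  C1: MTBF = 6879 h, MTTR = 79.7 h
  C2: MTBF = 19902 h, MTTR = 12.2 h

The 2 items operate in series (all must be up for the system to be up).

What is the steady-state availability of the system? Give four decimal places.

0.9879

A(C1) = MTBF/(MTBF+MTTR) = 6879/(6879+79.7) = 0.988547
A(C2) = MTBF/(MTBF+MTTR) = 19902/(19902+12.2) = 0.999387
Series availability: 0.988547 × 0.999387 = 0.9879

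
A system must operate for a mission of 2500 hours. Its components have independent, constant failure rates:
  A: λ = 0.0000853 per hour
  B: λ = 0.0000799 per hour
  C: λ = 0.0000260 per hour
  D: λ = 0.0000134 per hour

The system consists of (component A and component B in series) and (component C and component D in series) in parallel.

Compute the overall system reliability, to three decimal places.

R(A) = exp(−0.0000853 × 2500) = 0.80795
R(B) = exp(−0.0000799 × 2500) = 0.81894
R(C) = exp(−0.0000260 × 2500) = 0.93707
R(D) = exp(−0.0000134 × 2500) = 0.96705
Series (A and B): 0.80795 × 0.81894 = 0.66166
Series (C and D): 0.93707 × 0.96705 = 0.90619
Parallel ([0.66166] and [0.90619]): 1 − (1 − 0.66166)(1 − 0.90619) = 0.968

0.968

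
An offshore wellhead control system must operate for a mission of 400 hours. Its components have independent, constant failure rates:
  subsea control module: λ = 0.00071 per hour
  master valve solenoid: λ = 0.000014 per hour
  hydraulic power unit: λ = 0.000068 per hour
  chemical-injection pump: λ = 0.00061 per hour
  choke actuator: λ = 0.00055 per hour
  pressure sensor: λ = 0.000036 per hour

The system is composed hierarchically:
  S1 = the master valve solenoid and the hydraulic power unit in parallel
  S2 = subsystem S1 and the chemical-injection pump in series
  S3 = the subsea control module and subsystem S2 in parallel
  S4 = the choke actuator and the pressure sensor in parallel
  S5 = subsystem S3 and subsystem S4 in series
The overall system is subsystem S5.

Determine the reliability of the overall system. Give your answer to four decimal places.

0.9438

R(subsea control module) = exp(−0.00071 × 400) = 0.752767
R(master valve solenoid) = exp(−0.000014 × 400) = 0.994416
R(hydraulic power unit) = exp(−0.000068 × 400) = 0.973167
R(chemical-injection pump) = exp(−0.00061 × 400) = 0.783488
R(choke actuator) = exp(−0.00055 × 400) = 0.802519
R(pressure sensor) = exp(−0.000036 × 400) = 0.985703
Parallel (master valve solenoid and hydraulic power unit): 1 − (1 − 0.994416)(1 − 0.973167) = 0.999850
Series ([0.999850] and chemical-injection pump): 0.999850 × 0.783488 = 0.783370
Parallel (subsea control module and [0.783370]): 1 − (1 − 0.752767)(1 − 0.783370) = 0.946442
Parallel (choke actuator and pressure sensor): 1 − (1 − 0.802519)(1 − 0.985703) = 0.997177
Series ([0.946442] and [0.997177]): 0.946442 × 0.997177 = 0.9438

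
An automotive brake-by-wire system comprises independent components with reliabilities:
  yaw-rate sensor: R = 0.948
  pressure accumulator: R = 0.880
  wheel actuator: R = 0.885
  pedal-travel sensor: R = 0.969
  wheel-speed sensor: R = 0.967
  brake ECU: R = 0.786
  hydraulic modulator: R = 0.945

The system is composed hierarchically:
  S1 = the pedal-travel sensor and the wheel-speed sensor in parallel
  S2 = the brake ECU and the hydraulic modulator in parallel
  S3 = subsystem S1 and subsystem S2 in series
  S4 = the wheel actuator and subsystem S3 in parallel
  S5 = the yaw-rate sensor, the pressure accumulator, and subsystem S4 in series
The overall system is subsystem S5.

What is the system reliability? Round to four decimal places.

Parallel (pedal-travel sensor and wheel-speed sensor): 1 − (1 − 0.969000)(1 − 0.967000) = 0.998977
Parallel (brake ECU and hydraulic modulator): 1 − (1 − 0.786000)(1 − 0.945000) = 0.988230
Series ([0.998977] and [0.988230]): 0.998977 × 0.988230 = 0.987219
Parallel (wheel actuator and [0.987219]): 1 − (1 − 0.885000)(1 − 0.987219) = 0.998530
Series (yaw-rate sensor, pressure accumulator, and [0.998530]): 0.948000 × 0.880000 × 0.998530 = 0.8330

0.8330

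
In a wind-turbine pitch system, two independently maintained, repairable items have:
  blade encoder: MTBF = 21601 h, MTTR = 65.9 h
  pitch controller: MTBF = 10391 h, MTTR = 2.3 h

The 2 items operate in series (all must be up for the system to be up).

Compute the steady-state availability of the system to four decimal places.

0.9967

A(blade encoder) = MTBF/(MTBF+MTTR) = 21601/(21601+65.9) = 0.996958
A(pitch controller) = MTBF/(MTBF+MTTR) = 10391/(10391+2.3) = 0.999779
Series availability: 0.996958 × 0.999779 = 0.9967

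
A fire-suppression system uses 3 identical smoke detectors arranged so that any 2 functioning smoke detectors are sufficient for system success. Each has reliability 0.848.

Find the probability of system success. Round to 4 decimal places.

0.9377

R = Σ_{i=2}^{3} C(3,i) p^i (1−p)^{3−i} with p = 0.848
C(3,2)·0.848^2·0.152^1 = 0.327911
C(3,3)·0.848^3·0.152^0 = 0.609800
Sum = 0.9377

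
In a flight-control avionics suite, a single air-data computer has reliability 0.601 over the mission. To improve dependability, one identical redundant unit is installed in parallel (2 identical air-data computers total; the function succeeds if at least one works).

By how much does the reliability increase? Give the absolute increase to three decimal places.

R_before = 0.601
R_after = 1 − (1 − 0.601)^2 = 0.841
ΔR = 0.841 − 0.601 = 0.240

0.240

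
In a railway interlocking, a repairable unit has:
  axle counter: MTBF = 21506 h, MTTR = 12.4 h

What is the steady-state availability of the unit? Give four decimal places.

A(axle counter) = MTBF/(MTBF+MTTR) = 21506/(21506+12.4) = 0.9994

0.9994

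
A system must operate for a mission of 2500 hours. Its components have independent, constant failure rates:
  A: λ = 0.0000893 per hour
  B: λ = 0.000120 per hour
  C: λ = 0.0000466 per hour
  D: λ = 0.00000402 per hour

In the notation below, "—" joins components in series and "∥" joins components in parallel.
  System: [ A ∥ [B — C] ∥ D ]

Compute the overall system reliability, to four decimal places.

R(A) = exp(−0.0000893 × 2500) = 0.799915
R(B) = exp(−0.000120 × 2500) = 0.740818
R(C) = exp(−0.0000466 × 2500) = 0.890030
R(D) = exp(−0.00000402 × 2500) = 0.990000
Series (B and C): 0.740818 × 0.890030 = 0.659350
Parallel (A, [0.659350], and D): 1 − (1 − 0.799915)(1 − 0.659350)(1 − 0.990000) = 0.9993

0.9993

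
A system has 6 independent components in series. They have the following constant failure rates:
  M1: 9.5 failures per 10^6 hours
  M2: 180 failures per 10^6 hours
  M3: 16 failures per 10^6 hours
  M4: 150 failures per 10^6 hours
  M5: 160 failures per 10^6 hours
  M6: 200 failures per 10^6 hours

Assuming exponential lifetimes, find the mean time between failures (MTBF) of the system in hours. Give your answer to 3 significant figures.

Series of exponential components: λ_sys = Σ λ_i
λ_sys = 0.0000095 + 0.00018 + 0.000016 + 0.00015 + 0.00016 + 0.00020 = 7.1550e-04 /h
MTBF = 1 / λ_sys = 1400 h

1400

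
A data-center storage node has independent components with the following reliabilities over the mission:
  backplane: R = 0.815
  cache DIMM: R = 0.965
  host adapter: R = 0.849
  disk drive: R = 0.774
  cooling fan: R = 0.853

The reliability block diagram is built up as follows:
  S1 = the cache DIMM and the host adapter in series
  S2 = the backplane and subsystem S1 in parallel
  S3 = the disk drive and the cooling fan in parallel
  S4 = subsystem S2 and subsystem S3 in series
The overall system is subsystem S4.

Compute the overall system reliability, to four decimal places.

0.9345

Series (cache DIMM and host adapter): 0.965000 × 0.849000 = 0.819285
Parallel (backplane and [0.819285]): 1 − (1 − 0.815000)(1 − 0.819285) = 0.966568
Parallel (disk drive and cooling fan): 1 − (1 − 0.774000)(1 − 0.853000) = 0.966778
Series ([0.966568] and [0.966778]): 0.966568 × 0.966778 = 0.9345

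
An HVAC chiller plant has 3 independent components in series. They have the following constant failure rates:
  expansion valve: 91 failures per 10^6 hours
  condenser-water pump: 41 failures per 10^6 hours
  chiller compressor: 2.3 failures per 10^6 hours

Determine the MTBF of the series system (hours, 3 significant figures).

7450

Series of exponential components: λ_sys = Σ λ_i
λ_sys = 0.000091 + 0.000041 + 0.0000023 = 1.3430e-04 /h
MTBF = 1 / λ_sys = 7450 h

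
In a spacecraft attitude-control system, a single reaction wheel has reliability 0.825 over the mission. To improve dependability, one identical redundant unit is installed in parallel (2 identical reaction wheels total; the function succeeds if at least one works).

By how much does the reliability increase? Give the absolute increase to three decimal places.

0.144

R_before = 0.825
R_after = 1 − (1 − 0.825)^2 = 0.969
ΔR = 0.969 − 0.825 = 0.144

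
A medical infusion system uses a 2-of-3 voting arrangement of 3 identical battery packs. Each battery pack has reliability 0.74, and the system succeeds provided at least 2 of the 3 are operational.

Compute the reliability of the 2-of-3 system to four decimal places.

0.8324

R = Σ_{i=2}^{3} C(3,i) p^i (1−p)^{3−i} with p = 0.74
C(3,2)·0.74^2·0.26^1 = 0.427128
C(3,3)·0.74^3·0.26^0 = 0.405224
Sum = 0.8324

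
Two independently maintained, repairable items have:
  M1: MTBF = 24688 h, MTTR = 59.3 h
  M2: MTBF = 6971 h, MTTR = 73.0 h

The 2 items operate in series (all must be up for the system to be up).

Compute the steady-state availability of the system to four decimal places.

A(M1) = MTBF/(MTBF+MTTR) = 24688/(24688+59.3) = 0.997604
A(M2) = MTBF/(MTBF+MTTR) = 6971/(6971+73.0) = 0.989637
Series availability: 0.997604 × 0.989637 = 0.9873

0.9873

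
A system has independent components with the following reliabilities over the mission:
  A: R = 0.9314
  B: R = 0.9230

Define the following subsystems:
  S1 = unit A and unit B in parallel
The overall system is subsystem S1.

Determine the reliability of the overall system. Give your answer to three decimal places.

Parallel (A and B): 1 − (1 − 0.93140)(1 − 0.92300) = 0.995

0.995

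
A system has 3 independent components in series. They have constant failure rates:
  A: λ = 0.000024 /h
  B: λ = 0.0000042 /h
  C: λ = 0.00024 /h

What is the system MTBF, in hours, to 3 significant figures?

Series of exponential components: λ_sys = Σ λ_i
λ_sys = 0.000024 + 0.0000042 + 0.00024 = 2.6820e-04 /h
MTBF = 1 / λ_sys = 3730 h

3730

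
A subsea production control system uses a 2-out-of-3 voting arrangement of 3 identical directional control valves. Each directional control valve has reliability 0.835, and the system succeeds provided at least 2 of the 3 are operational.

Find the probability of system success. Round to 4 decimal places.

0.9273

R = Σ_{i=2}^{3} C(3,i) p^i (1−p)^{3−i} with p = 0.835
C(3,2)·0.835^2·0.165^1 = 0.345126
C(3,3)·0.835^3·0.165^0 = 0.582183
Sum = 0.9273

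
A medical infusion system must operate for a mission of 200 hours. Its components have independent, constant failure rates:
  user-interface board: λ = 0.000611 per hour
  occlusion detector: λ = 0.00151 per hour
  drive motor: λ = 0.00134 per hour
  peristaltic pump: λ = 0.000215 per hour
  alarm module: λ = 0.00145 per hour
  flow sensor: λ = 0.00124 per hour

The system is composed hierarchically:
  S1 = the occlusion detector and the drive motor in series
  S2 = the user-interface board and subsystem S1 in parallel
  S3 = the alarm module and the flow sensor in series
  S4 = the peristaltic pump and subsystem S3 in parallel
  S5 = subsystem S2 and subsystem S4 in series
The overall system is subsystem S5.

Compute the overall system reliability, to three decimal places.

R(user-interface board) = exp(−0.000611 × 200) = 0.88497
R(occlusion detector) = exp(−0.00151 × 200) = 0.73934
R(drive motor) = exp(−0.00134 × 200) = 0.76491
R(peristaltic pump) = exp(−0.000215 × 200) = 0.95791
R(alarm module) = exp(−0.00145 × 200) = 0.74826
R(flow sensor) = exp(−0.00124 × 200) = 0.78036
Series (occlusion detector and drive motor): 0.73934 × 0.76491 = 0.56553
Parallel (user-interface board and [0.56553]): 1 − (1 − 0.88497)(1 − 0.56553) = 0.95002
Series (alarm module and flow sensor): 0.74826 × 0.78036 = 0.58391
Parallel (peristaltic pump and [0.58391]): 1 − (1 − 0.95791)(1 − 0.58391) = 0.98249
Series ([0.95002] and [0.98249]): 0.95002 × 0.98249 = 0.933

0.933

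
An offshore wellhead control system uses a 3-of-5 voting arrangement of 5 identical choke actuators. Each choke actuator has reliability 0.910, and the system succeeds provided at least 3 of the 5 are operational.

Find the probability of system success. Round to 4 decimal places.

0.9937

R = Σ_{i=3}^{5} C(5,i) p^i (1−p)^{5−i} with p = 0.910
C(5,3)·0.910^3·0.090^2 = 0.061039
C(5,4)·0.910^4·0.090^1 = 0.308587
C(5,5)·0.910^5·0.090^0 = 0.624032
Sum = 0.9937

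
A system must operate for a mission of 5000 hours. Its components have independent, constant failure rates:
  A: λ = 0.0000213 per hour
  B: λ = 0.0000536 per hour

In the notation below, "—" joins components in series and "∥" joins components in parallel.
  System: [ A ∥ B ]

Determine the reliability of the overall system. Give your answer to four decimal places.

R(A) = exp(−0.0000213 × 5000) = 0.898975
R(B) = exp(−0.0000536 × 5000) = 0.764908
Parallel (A and B): 1 − (1 − 0.898975)(1 − 0.764908) = 0.9762

0.9762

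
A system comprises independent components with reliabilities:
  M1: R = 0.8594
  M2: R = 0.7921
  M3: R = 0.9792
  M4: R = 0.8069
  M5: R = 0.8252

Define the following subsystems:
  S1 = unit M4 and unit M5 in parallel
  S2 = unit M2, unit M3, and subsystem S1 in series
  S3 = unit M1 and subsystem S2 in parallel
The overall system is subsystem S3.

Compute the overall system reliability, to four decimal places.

Parallel (M4 and M5): 1 − (1 − 0.806900)(1 − 0.825200) = 0.966246
Series (M2, M3, and [0.966246]): 0.792100 × 0.979200 × 0.966246 = 0.749444
Parallel (M1 and [0.749444]): 1 − (1 − 0.859400)(1 − 0.749444) = 0.9648

0.9648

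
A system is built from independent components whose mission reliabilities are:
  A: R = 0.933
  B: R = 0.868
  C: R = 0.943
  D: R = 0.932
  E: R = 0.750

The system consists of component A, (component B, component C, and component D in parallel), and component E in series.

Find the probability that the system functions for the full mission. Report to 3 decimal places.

Parallel (B, C, and D): 1 − (1 − 0.86800)(1 − 0.94300)(1 − 0.93200) = 0.99949
Series (A, [0.99949], and E): 0.93300 × 0.99949 × 0.75000 = 0.699

0.699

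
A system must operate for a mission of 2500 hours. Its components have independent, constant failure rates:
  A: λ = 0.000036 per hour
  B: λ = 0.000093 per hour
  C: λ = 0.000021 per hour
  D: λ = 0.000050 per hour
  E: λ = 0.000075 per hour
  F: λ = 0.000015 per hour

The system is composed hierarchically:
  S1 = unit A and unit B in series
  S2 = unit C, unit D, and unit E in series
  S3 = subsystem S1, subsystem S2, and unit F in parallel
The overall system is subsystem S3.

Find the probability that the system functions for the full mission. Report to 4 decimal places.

0.9969

R(A) = exp(−0.000036 × 2500) = 0.913931
R(B) = exp(−0.000093 × 2500) = 0.792550
R(C) = exp(−0.000021 × 2500) = 0.948854
R(D) = exp(−0.000050 × 2500) = 0.882497
R(E) = exp(−0.000075 × 2500) = 0.829029
R(F) = exp(−0.000015 × 2500) = 0.963194
Series (A and B): 0.913931 × 0.792550 = 0.724336
Series (C, D, and E): 0.948854 × 0.882497 × 0.829029 = 0.694196
Parallel ([0.724336], [0.694196], and F): 1 − (1 − 0.724336)(1 − 0.694196)(1 − 0.963194) = 0.9969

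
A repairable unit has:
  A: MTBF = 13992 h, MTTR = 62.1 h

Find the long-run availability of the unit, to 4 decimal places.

A(A) = MTBF/(MTBF+MTTR) = 13992/(13992+62.1) = 0.9956

0.9956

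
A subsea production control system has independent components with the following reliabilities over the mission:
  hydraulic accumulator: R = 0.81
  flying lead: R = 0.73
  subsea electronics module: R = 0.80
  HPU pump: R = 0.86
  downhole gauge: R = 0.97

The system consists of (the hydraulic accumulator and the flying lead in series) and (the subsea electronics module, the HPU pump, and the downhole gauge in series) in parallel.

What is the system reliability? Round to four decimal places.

Series (hydraulic accumulator and flying lead): 0.810000 × 0.730000 = 0.591300
Series (subsea electronics module, HPU pump, and downhole gauge): 0.800000 × 0.860000 × 0.970000 = 0.667360
Parallel ([0.591300] and [0.667360]): 1 − (1 − 0.591300)(1 − 0.667360) = 0.8641

0.8641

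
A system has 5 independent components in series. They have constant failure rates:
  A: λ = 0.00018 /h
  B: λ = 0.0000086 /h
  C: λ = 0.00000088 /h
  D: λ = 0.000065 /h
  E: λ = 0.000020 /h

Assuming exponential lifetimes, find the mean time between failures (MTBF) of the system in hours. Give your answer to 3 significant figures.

Series of exponential components: λ_sys = Σ λ_i
λ_sys = 0.00018 + 0.0000086 + 0.00000088 + 0.000065 + 0.000020 = 2.7448e-04 /h
MTBF = 1 / λ_sys = 3640 h

3640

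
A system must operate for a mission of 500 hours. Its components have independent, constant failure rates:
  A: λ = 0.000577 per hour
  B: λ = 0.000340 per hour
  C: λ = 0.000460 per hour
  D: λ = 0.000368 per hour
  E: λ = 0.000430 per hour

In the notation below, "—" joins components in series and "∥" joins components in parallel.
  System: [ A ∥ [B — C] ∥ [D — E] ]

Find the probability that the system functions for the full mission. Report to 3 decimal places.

0.973

R(A) = exp(−0.000577 × 500) = 0.74939
R(B) = exp(−0.000340 × 500) = 0.84366
R(C) = exp(−0.000460 × 500) = 0.79453
R(D) = exp(−0.000368 × 500) = 0.83194
R(E) = exp(−0.000430 × 500) = 0.80654
Series (B and C): 0.84366 × 0.79453 = 0.67031
Series (D and E): 0.83194 × 0.80654 = 0.67099
Parallel (A, [0.67031], and [0.67099]): 1 − (1 − 0.74939)(1 − 0.67031)(1 − 0.67099) = 0.973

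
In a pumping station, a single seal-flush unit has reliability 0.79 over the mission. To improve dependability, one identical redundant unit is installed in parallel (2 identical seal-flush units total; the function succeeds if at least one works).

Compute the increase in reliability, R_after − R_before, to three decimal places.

R_before = 0.79
R_after = 1 − (1 − 0.79)^2 = 0.956
ΔR = 0.956 − 0.79 = 0.166

0.166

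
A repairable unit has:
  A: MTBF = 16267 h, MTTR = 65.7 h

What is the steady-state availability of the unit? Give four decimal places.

0.9960

A(A) = MTBF/(MTBF+MTTR) = 16267/(16267+65.7) = 0.9960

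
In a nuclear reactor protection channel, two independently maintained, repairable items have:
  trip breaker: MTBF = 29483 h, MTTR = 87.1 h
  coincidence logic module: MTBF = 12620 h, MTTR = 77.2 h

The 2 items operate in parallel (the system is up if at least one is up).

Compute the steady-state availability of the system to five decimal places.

0.99998

A(trip breaker) = MTBF/(MTBF+MTTR) = 29483/(29483+87.1) = 0.997054
A(coincidence logic module) = MTBF/(MTBF+MTTR) = 12620/(12620+77.2) = 0.993920
Parallel availability: 1 − (1 − 0.997054)(1 − 0.993920) = 0.99998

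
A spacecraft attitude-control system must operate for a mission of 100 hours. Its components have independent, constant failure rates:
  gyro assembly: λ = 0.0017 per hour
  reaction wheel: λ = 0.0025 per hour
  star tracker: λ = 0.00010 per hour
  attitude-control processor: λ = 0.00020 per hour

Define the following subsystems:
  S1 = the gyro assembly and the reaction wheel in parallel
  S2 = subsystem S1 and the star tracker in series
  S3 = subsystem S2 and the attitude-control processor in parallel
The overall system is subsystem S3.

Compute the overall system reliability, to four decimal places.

R(gyro assembly) = exp(−0.0017 × 100) = 0.843665
R(reaction wheel) = exp(−0.0025 × 100) = 0.778801
R(star tracker) = exp(−0.00010 × 100) = 0.990050
R(attitude-control processor) = exp(−0.00020 × 100) = 0.980199
Parallel (gyro assembly and reaction wheel): 1 − (1 − 0.843665)(1 − 0.778801) = 0.965419
Series ([0.965419] and star tracker): 0.965419 × 0.990050 = 0.955813
Parallel ([0.955813] and attitude-control processor): 1 − (1 − 0.955813)(1 − 0.980199) = 0.9991

0.9991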